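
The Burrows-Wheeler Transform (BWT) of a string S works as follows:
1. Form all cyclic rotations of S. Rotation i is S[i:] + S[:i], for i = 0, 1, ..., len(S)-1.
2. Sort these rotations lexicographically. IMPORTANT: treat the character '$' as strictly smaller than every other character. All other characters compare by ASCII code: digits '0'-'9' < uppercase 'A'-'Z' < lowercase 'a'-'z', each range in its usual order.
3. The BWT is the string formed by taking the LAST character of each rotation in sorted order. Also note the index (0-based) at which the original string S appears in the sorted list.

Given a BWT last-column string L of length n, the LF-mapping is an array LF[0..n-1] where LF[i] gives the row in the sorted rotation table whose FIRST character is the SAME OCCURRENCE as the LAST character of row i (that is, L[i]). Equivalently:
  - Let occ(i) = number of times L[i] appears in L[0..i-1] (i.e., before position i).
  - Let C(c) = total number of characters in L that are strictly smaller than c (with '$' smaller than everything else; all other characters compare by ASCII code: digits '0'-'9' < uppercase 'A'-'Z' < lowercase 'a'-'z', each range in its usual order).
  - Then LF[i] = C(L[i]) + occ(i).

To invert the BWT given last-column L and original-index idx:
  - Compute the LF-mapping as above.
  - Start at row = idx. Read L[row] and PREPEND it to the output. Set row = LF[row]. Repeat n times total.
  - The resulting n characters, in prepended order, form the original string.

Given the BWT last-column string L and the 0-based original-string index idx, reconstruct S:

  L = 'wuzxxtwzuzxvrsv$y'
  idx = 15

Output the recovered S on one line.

LF mapping: 8 4 14 10 11 3 9 15 5 16 12 6 1 2 7 0 13
Walk LF starting at row 15, prepending L[row]:
  step 1: row=15, L[15]='$', prepend. Next row=LF[15]=0
  step 2: row=0, L[0]='w', prepend. Next row=LF[0]=8
  step 3: row=8, L[8]='u', prepend. Next row=LF[8]=5
  step 4: row=5, L[5]='t', prepend. Next row=LF[5]=3
  step 5: row=3, L[3]='x', prepend. Next row=LF[3]=10
  step 6: row=10, L[10]='x', prepend. Next row=LF[10]=12
  step 7: row=12, L[12]='r', prepend. Next row=LF[12]=1
  step 8: row=1, L[1]='u', prepend. Next row=LF[1]=4
  step 9: row=4, L[4]='x', prepend. Next row=LF[4]=11
  step 10: row=11, L[11]='v', prepend. Next row=LF[11]=6
  step 11: row=6, L[6]='w', prepend. Next row=LF[6]=9
  step 12: row=9, L[9]='z', prepend. Next row=LF[9]=16
  step 13: row=16, L[16]='y', prepend. Next row=LF[16]=13
  step 14: row=13, L[13]='s', prepend. Next row=LF[13]=2
  step 15: row=2, L[2]='z', prepend. Next row=LF[2]=14
  step 16: row=14, L[14]='v', prepend. Next row=LF[14]=7
  step 17: row=7, L[7]='z', prepend. Next row=LF[7]=15
Reversed output: zvzsyzwvxurxxtuw$

Answer: zvzsyzwvxurxxtuw$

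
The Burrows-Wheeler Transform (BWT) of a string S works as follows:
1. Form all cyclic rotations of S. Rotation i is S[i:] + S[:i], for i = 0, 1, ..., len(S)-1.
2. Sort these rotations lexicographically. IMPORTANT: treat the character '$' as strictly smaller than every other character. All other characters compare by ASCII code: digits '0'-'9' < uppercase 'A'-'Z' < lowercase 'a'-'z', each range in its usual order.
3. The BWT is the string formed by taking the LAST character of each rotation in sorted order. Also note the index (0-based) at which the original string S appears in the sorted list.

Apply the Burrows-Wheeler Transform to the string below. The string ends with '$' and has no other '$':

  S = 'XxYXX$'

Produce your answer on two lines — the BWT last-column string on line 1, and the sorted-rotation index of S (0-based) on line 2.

Answer: XXY$xX
3

Derivation:
All 6 rotations (rotation i = S[i:]+S[:i]):
  rot[0] = XxYXX$
  rot[1] = xYXX$X
  rot[2] = YXX$Xx
  rot[3] = XX$XxY
  rot[4] = X$XxYX
  rot[5] = $XxYXX
Sorted (with $ < everything):
  sorted[0] = $XxYXX  (last char: 'X')
  sorted[1] = X$XxYX  (last char: 'X')
  sorted[2] = XX$XxY  (last char: 'Y')
  sorted[3] = XxYXX$  (last char: '$')
  sorted[4] = YXX$Xx  (last char: 'x')
  sorted[5] = xYXX$X  (last char: 'X')
Last column: XXY$xX
Original string S is at sorted index 3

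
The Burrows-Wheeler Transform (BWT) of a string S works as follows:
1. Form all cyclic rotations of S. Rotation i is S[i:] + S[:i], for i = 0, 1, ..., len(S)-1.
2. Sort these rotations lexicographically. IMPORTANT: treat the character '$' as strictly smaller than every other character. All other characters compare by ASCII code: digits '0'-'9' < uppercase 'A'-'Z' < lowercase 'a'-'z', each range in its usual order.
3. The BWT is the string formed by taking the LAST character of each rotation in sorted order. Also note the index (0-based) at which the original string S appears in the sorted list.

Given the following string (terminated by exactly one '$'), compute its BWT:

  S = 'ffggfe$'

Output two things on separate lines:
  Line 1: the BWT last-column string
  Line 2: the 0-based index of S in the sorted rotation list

All 7 rotations (rotation i = S[i:]+S[:i]):
  rot[0] = ffggfe$
  rot[1] = fggfe$f
  rot[2] = ggfe$ff
  rot[3] = gfe$ffg
  rot[4] = fe$ffgg
  rot[5] = e$ffggf
  rot[6] = $ffggfe
Sorted (with $ < everything):
  sorted[0] = $ffggfe  (last char: 'e')
  sorted[1] = e$ffggf  (last char: 'f')
  sorted[2] = fe$ffgg  (last char: 'g')
  sorted[3] = ffggfe$  (last char: '$')
  sorted[4] = fggfe$f  (last char: 'f')
  sorted[5] = gfe$ffg  (last char: 'g')
  sorted[6] = ggfe$ff  (last char: 'f')
Last column: efg$fgf
Original string S is at sorted index 3

Answer: efg$fgf
3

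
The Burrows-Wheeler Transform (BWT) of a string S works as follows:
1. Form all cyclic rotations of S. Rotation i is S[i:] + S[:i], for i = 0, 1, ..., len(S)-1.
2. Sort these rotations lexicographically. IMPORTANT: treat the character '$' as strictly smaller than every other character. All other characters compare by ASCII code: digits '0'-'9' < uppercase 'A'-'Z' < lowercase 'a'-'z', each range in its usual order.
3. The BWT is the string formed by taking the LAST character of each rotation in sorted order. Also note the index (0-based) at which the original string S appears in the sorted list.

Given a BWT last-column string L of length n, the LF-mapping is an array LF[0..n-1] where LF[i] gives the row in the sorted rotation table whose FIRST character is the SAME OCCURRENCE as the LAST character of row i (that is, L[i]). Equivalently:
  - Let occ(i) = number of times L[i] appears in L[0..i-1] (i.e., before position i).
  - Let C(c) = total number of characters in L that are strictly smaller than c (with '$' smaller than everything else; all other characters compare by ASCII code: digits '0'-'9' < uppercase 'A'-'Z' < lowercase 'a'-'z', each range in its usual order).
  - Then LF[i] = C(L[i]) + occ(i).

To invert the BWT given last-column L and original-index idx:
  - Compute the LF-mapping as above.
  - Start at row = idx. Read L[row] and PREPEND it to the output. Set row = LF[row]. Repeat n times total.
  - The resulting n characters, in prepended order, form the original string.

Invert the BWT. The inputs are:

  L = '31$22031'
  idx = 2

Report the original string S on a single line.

LF mapping: 6 2 0 4 5 1 7 3
Walk LF starting at row 2, prepending L[row]:
  step 1: row=2, L[2]='$', prepend. Next row=LF[2]=0
  step 2: row=0, L[0]='3', prepend. Next row=LF[0]=6
  step 3: row=6, L[6]='3', prepend. Next row=LF[6]=7
  step 4: row=7, L[7]='1', prepend. Next row=LF[7]=3
  step 5: row=3, L[3]='2', prepend. Next row=LF[3]=4
  step 6: row=4, L[4]='2', prepend. Next row=LF[4]=5
  step 7: row=5, L[5]='0', prepend. Next row=LF[5]=1
  step 8: row=1, L[1]='1', prepend. Next row=LF[1]=2
Reversed output: 1022133$

Answer: 1022133$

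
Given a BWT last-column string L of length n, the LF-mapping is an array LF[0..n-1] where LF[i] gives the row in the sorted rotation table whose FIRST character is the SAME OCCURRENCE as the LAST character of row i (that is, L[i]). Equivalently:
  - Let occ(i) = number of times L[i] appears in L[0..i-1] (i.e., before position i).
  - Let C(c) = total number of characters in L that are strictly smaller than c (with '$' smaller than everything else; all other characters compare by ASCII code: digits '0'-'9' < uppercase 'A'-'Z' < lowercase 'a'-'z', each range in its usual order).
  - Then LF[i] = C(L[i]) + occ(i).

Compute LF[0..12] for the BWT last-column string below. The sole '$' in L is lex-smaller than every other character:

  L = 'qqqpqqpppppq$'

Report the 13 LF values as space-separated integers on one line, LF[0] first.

Char counts: '$':1, 'p':6, 'q':6
C (first-col start): C('$')=0, C('p')=1, C('q')=7
L[0]='q': occ=0, LF[0]=C('q')+0=7+0=7
L[1]='q': occ=1, LF[1]=C('q')+1=7+1=8
L[2]='q': occ=2, LF[2]=C('q')+2=7+2=9
L[3]='p': occ=0, LF[3]=C('p')+0=1+0=1
L[4]='q': occ=3, LF[4]=C('q')+3=7+3=10
L[5]='q': occ=4, LF[5]=C('q')+4=7+4=11
L[6]='p': occ=1, LF[6]=C('p')+1=1+1=2
L[7]='p': occ=2, LF[7]=C('p')+2=1+2=3
L[8]='p': occ=3, LF[8]=C('p')+3=1+3=4
L[9]='p': occ=4, LF[9]=C('p')+4=1+4=5
L[10]='p': occ=5, LF[10]=C('p')+5=1+5=6
L[11]='q': occ=5, LF[11]=C('q')+5=7+5=12
L[12]='$': occ=0, LF[12]=C('$')+0=0+0=0

Answer: 7 8 9 1 10 11 2 3 4 5 6 12 0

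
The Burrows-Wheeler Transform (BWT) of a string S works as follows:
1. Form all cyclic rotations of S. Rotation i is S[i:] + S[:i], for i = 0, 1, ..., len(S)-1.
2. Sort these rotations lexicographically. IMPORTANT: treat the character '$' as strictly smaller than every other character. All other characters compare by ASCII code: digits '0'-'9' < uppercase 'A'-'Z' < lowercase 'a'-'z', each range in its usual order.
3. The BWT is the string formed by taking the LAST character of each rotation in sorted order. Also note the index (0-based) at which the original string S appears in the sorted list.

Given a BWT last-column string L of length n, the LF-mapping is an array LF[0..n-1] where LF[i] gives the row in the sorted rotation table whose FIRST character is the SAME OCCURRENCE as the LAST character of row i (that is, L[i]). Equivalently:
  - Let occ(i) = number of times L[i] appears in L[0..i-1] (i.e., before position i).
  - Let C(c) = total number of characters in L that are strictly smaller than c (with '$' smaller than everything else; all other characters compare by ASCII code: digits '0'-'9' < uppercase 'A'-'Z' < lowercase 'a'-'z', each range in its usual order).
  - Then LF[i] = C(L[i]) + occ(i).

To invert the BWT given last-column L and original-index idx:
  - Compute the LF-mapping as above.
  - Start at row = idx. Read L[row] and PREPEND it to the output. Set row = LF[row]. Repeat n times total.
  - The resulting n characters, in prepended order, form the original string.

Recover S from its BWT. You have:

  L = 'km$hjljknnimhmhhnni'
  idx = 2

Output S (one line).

Answer: hmhhmmlikjhnjinnnk$

Derivation:
LF mapping: 9 12 0 1 7 11 8 10 15 16 5 13 2 14 3 4 17 18 6
Walk LF starting at row 2, prepending L[row]:
  step 1: row=2, L[2]='$', prepend. Next row=LF[2]=0
  step 2: row=0, L[0]='k', prepend. Next row=LF[0]=9
  step 3: row=9, L[9]='n', prepend. Next row=LF[9]=16
  step 4: row=16, L[16]='n', prepend. Next row=LF[16]=17
  step 5: row=17, L[17]='n', prepend. Next row=LF[17]=18
  step 6: row=18, L[18]='i', prepend. Next row=LF[18]=6
  step 7: row=6, L[6]='j', prepend. Next row=LF[6]=8
  step 8: row=8, L[8]='n', prepend. Next row=LF[8]=15
  step 9: row=15, L[15]='h', prepend. Next row=LF[15]=4
  step 10: row=4, L[4]='j', prepend. Next row=LF[4]=7
  step 11: row=7, L[7]='k', prepend. Next row=LF[7]=10
  step 12: row=10, L[10]='i', prepend. Next row=LF[10]=5
  step 13: row=5, L[5]='l', prepend. Next row=LF[5]=11
  step 14: row=11, L[11]='m', prepend. Next row=LF[11]=13
  step 15: row=13, L[13]='m', prepend. Next row=LF[13]=14
  step 16: row=14, L[14]='h', prepend. Next row=LF[14]=3
  step 17: row=3, L[3]='h', prepend. Next row=LF[3]=1
  step 18: row=1, L[1]='m', prepend. Next row=LF[1]=12
  step 19: row=12, L[12]='h', prepend. Next row=LF[12]=2
Reversed output: hmhhmmlikjhnjinnnk$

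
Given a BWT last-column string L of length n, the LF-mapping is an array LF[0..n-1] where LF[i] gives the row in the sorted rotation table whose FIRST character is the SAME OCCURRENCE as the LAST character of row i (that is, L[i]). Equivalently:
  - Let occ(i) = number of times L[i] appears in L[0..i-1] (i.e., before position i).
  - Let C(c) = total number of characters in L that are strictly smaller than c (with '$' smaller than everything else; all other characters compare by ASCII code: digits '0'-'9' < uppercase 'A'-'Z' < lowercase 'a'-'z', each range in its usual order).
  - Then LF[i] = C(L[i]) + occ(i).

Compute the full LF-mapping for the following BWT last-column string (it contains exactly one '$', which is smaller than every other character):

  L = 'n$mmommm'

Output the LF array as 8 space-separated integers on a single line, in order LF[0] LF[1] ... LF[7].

Char counts: '$':1, 'm':5, 'n':1, 'o':1
C (first-col start): C('$')=0, C('m')=1, C('n')=6, C('o')=7
L[0]='n': occ=0, LF[0]=C('n')+0=6+0=6
L[1]='$': occ=0, LF[1]=C('$')+0=0+0=0
L[2]='m': occ=0, LF[2]=C('m')+0=1+0=1
L[3]='m': occ=1, LF[3]=C('m')+1=1+1=2
L[4]='o': occ=0, LF[4]=C('o')+0=7+0=7
L[5]='m': occ=2, LF[5]=C('m')+2=1+2=3
L[6]='m': occ=3, LF[6]=C('m')+3=1+3=4
L[7]='m': occ=4, LF[7]=C('m')+4=1+4=5

Answer: 6 0 1 2 7 3 4 5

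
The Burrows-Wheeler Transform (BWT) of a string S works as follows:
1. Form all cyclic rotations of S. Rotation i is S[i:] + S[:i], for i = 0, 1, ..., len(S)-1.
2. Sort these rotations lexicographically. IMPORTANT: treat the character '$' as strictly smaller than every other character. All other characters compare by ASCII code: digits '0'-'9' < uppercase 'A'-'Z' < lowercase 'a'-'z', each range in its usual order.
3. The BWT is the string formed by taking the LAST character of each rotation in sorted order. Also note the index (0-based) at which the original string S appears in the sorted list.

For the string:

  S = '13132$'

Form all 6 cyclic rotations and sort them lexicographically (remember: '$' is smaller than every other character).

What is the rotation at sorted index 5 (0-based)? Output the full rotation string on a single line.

All 6 rotations (rotation i = S[i:]+S[:i]):
  rot[0] = 13132$
  rot[1] = 3132$1
  rot[2] = 132$13
  rot[3] = 32$131
  rot[4] = 2$1313
  rot[5] = $13132
Sorted (with $ < everything):
  sorted[0] = $13132
  sorted[1] = 13132$
  sorted[2] = 132$13
  sorted[3] = 2$1313
  sorted[4] = 3132$1
  sorted[5] = 32$131
sorted[5] = 32$131

Answer: 32$131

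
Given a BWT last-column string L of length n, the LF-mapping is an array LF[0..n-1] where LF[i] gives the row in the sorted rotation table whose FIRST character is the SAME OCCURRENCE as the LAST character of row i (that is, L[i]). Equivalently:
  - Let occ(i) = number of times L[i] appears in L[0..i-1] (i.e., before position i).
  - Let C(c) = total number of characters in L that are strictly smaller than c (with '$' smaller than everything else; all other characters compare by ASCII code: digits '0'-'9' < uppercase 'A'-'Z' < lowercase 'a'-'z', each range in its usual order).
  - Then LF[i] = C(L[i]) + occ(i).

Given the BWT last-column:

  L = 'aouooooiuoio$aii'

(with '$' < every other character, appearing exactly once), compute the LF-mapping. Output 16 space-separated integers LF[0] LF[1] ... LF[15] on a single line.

Answer: 1 7 14 8 9 10 11 3 15 12 4 13 0 2 5 6

Derivation:
Char counts: '$':1, 'a':2, 'i':4, 'o':7, 'u':2
C (first-col start): C('$')=0, C('a')=1, C('i')=3, C('o')=7, C('u')=14
L[0]='a': occ=0, LF[0]=C('a')+0=1+0=1
L[1]='o': occ=0, LF[1]=C('o')+0=7+0=7
L[2]='u': occ=0, LF[2]=C('u')+0=14+0=14
L[3]='o': occ=1, LF[3]=C('o')+1=7+1=8
L[4]='o': occ=2, LF[4]=C('o')+2=7+2=9
L[5]='o': occ=3, LF[5]=C('o')+3=7+3=10
L[6]='o': occ=4, LF[6]=C('o')+4=7+4=11
L[7]='i': occ=0, LF[7]=C('i')+0=3+0=3
L[8]='u': occ=1, LF[8]=C('u')+1=14+1=15
L[9]='o': occ=5, LF[9]=C('o')+5=7+5=12
L[10]='i': occ=1, LF[10]=C('i')+1=3+1=4
L[11]='o': occ=6, LF[11]=C('o')+6=7+6=13
L[12]='$': occ=0, LF[12]=C('$')+0=0+0=0
L[13]='a': occ=1, LF[13]=C('a')+1=1+1=2
L[14]='i': occ=2, LF[14]=C('i')+2=3+2=5
L[15]='i': occ=3, LF[15]=C('i')+3=3+3=6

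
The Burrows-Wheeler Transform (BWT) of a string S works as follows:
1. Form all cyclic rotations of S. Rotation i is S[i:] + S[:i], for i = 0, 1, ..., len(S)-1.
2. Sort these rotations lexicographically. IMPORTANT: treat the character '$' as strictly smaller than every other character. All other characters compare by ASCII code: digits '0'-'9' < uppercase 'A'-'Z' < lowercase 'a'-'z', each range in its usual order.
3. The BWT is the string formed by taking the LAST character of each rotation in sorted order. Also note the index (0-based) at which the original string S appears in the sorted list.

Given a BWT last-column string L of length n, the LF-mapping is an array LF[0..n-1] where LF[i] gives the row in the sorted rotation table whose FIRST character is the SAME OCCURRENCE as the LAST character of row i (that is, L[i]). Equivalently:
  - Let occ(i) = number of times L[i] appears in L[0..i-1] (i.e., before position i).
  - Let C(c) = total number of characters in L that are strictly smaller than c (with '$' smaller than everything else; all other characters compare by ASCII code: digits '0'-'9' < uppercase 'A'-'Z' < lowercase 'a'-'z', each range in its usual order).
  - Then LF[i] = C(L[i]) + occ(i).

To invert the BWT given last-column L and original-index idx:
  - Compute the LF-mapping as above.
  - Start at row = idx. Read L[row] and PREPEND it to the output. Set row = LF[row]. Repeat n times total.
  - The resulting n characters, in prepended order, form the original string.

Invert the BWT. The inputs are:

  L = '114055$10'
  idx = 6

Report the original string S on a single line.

LF mapping: 3 4 6 1 7 8 0 5 2
Walk LF starting at row 6, prepending L[row]:
  step 1: row=6, L[6]='$', prepend. Next row=LF[6]=0
  step 2: row=0, L[0]='1', prepend. Next row=LF[0]=3
  step 3: row=3, L[3]='0', prepend. Next row=LF[3]=1
  step 4: row=1, L[1]='1', prepend. Next row=LF[1]=4
  step 5: row=4, L[4]='5', prepend. Next row=LF[4]=7
  step 6: row=7, L[7]='1', prepend. Next row=LF[7]=5
  step 7: row=5, L[5]='5', prepend. Next row=LF[5]=8
  step 8: row=8, L[8]='0', prepend. Next row=LF[8]=2
  step 9: row=2, L[2]='4', prepend. Next row=LF[2]=6
Reversed output: 40515101$

Answer: 40515101$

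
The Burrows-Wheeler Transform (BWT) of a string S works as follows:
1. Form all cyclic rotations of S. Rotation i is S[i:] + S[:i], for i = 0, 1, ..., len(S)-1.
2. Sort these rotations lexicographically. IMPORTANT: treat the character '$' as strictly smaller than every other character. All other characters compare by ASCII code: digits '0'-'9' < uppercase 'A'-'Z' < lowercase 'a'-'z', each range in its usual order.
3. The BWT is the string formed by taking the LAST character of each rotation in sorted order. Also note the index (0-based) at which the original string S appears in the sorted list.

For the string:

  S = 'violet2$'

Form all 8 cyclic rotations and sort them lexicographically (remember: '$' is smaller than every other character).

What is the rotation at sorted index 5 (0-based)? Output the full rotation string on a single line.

All 8 rotations (rotation i = S[i:]+S[:i]):
  rot[0] = violet2$
  rot[1] = iolet2$v
  rot[2] = olet2$vi
  rot[3] = let2$vio
  rot[4] = et2$viol
  rot[5] = t2$viole
  rot[6] = 2$violet
  rot[7] = $violet2
Sorted (with $ < everything):
  sorted[0] = $violet2
  sorted[1] = 2$violet
  sorted[2] = et2$viol
  sorted[3] = iolet2$v
  sorted[4] = let2$vio
  sorted[5] = olet2$vi
  sorted[6] = t2$viole
  sorted[7] = violet2$
sorted[5] = olet2$vi

Answer: olet2$vi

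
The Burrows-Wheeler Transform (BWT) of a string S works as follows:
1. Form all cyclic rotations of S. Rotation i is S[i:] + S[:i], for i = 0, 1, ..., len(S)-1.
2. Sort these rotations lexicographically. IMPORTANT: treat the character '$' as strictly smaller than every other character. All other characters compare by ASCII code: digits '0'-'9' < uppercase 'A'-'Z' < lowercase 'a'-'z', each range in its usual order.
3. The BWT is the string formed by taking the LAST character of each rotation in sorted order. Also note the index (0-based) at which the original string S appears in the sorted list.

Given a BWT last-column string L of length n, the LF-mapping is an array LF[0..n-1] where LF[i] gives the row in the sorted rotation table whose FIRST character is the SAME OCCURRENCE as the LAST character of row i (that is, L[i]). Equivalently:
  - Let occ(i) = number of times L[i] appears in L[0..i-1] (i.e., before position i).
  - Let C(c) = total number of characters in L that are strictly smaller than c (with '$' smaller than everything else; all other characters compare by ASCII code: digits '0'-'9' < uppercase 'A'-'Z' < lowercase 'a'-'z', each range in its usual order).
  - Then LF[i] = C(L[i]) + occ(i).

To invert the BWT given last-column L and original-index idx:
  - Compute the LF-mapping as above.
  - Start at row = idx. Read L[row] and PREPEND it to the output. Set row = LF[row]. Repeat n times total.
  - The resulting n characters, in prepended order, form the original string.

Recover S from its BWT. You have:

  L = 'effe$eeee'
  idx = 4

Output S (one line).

LF mapping: 1 7 8 2 0 3 4 5 6
Walk LF starting at row 4, prepending L[row]:
  step 1: row=4, L[4]='$', prepend. Next row=LF[4]=0
  step 2: row=0, L[0]='e', prepend. Next row=LF[0]=1
  step 3: row=1, L[1]='f', prepend. Next row=LF[1]=7
  step 4: row=7, L[7]='e', prepend. Next row=LF[7]=5
  step 5: row=5, L[5]='e', prepend. Next row=LF[5]=3
  step 6: row=3, L[3]='e', prepend. Next row=LF[3]=2
  step 7: row=2, L[2]='f', prepend. Next row=LF[2]=8
  step 8: row=8, L[8]='e', prepend. Next row=LF[8]=6
  step 9: row=6, L[6]='e', prepend. Next row=LF[6]=4
Reversed output: eefeeefe$

Answer: eefeeefe$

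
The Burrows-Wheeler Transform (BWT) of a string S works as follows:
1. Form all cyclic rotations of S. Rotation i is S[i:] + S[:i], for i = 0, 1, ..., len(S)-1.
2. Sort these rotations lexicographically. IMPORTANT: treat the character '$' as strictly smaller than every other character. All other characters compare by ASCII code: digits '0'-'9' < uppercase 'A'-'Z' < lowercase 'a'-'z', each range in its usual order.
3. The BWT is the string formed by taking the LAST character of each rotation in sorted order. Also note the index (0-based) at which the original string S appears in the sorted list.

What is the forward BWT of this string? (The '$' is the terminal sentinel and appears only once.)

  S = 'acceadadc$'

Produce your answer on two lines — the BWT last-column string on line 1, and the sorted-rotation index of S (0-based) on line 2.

Answer: c$eddacaac
1

Derivation:
All 10 rotations (rotation i = S[i:]+S[:i]):
  rot[0] = acceadadc$
  rot[1] = cceadadc$a
  rot[2] = ceadadc$ac
  rot[3] = eadadc$acc
  rot[4] = adadc$acce
  rot[5] = dadc$accea
  rot[6] = adc$accead
  rot[7] = dc$acceada
  rot[8] = c$acceadad
  rot[9] = $acceadadc
Sorted (with $ < everything):
  sorted[0] = $acceadadc  (last char: 'c')
  sorted[1] = acceadadc$  (last char: '$')
  sorted[2] = adadc$acce  (last char: 'e')
  sorted[3] = adc$accead  (last char: 'd')
  sorted[4] = c$acceadad  (last char: 'd')
  sorted[5] = cceadadc$a  (last char: 'a')
  sorted[6] = ceadadc$ac  (last char: 'c')
  sorted[7] = dadc$accea  (last char: 'a')
  sorted[8] = dc$acceada  (last char: 'a')
  sorted[9] = eadadc$acc  (last char: 'c')
Last column: c$eddacaac
Original string S is at sorted index 1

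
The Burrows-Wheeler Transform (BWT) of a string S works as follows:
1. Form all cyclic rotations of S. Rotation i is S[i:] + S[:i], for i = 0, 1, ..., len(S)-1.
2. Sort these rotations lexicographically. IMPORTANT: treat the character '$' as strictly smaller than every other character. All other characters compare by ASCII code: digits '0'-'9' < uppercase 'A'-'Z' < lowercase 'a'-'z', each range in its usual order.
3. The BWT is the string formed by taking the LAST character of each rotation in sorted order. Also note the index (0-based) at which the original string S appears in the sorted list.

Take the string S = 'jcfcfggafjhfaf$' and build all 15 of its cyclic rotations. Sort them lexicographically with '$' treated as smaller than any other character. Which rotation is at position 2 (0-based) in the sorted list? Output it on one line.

Answer: afjhfaf$jcfcfgg

Derivation:
All 15 rotations (rotation i = S[i:]+S[:i]):
  rot[0] = jcfcfggafjhfaf$
  rot[1] = cfcfggafjhfaf$j
  rot[2] = fcfggafjhfaf$jc
  rot[3] = cfggafjhfaf$jcf
  rot[4] = fggafjhfaf$jcfc
  rot[5] = ggafjhfaf$jcfcf
  rot[6] = gafjhfaf$jcfcfg
  rot[7] = afjhfaf$jcfcfgg
  rot[8] = fjhfaf$jcfcfgga
  rot[9] = jhfaf$jcfcfggaf
  rot[10] = hfaf$jcfcfggafj
  rot[11] = faf$jcfcfggafjh
  rot[12] = af$jcfcfggafjhf
  rot[13] = f$jcfcfggafjhfa
  rot[14] = $jcfcfggafjhfaf
Sorted (with $ < everything):
  sorted[0] = $jcfcfggafjhfaf
  sorted[1] = af$jcfcfggafjhf
  sorted[2] = afjhfaf$jcfcfgg
  sorted[3] = cfcfggafjhfaf$j
  sorted[4] = cfggafjhfaf$jcf
  sorted[5] = f$jcfcfggafjhfa
  sorted[6] = faf$jcfcfggafjh
  sorted[7] = fcfggafjhfaf$jc
  sorted[8] = fggafjhfaf$jcfc
  sorted[9] = fjhfaf$jcfcfgga
  sorted[10] = gafjhfaf$jcfcfg
  sorted[11] = ggafjhfaf$jcfcf
  sorted[12] = hfaf$jcfcfggafj
  sorted[13] = jcfcfggafjhfaf$
  sorted[14] = jhfaf$jcfcfggaf
sorted[2] = afjhfaf$jcfcfgg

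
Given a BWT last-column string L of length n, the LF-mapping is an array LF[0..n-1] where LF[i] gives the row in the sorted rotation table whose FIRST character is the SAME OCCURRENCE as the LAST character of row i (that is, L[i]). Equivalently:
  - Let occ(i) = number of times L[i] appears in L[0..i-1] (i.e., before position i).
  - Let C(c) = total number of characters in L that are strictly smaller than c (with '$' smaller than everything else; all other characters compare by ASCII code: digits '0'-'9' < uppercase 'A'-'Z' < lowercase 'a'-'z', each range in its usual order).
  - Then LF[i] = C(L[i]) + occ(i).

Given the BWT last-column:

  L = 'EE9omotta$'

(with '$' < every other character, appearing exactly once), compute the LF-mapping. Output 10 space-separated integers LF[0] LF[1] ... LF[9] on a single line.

Char counts: '$':1, '9':1, 'E':2, 'a':1, 'm':1, 'o':2, 't':2
C (first-col start): C('$')=0, C('9')=1, C('E')=2, C('a')=4, C('m')=5, C('o')=6, C('t')=8
L[0]='E': occ=0, LF[0]=C('E')+0=2+0=2
L[1]='E': occ=1, LF[1]=C('E')+1=2+1=3
L[2]='9': occ=0, LF[2]=C('9')+0=1+0=1
L[3]='o': occ=0, LF[3]=C('o')+0=6+0=6
L[4]='m': occ=0, LF[4]=C('m')+0=5+0=5
L[5]='o': occ=1, LF[5]=C('o')+1=6+1=7
L[6]='t': occ=0, LF[6]=C('t')+0=8+0=8
L[7]='t': occ=1, LF[7]=C('t')+1=8+1=9
L[8]='a': occ=0, LF[8]=C('a')+0=4+0=4
L[9]='$': occ=0, LF[9]=C('$')+0=0+0=0

Answer: 2 3 1 6 5 7 8 9 4 0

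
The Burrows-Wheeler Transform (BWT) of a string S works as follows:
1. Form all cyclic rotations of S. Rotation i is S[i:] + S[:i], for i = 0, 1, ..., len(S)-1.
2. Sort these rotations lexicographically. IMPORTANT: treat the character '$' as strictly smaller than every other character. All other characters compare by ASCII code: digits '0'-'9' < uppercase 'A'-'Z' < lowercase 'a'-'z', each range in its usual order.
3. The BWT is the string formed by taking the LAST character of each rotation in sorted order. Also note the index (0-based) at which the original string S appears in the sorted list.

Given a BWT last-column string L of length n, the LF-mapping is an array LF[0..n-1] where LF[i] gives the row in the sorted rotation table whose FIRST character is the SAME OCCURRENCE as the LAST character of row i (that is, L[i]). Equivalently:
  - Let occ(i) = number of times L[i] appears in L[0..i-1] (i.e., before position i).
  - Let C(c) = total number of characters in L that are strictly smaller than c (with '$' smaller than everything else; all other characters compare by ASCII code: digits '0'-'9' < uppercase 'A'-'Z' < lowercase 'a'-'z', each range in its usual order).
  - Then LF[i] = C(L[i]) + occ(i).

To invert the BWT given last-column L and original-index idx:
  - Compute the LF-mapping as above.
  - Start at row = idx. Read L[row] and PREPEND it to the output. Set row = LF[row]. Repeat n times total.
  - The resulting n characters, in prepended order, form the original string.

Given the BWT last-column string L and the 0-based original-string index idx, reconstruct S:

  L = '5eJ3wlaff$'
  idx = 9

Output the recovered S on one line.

LF mapping: 2 5 3 1 9 8 4 6 7 0
Walk LF starting at row 9, prepending L[row]:
  step 1: row=9, L[9]='$', prepend. Next row=LF[9]=0
  step 2: row=0, L[0]='5', prepend. Next row=LF[0]=2
  step 3: row=2, L[2]='J', prepend. Next row=LF[2]=3
  step 4: row=3, L[3]='3', prepend. Next row=LF[3]=1
  step 5: row=1, L[1]='e', prepend. Next row=LF[1]=5
  step 6: row=5, L[5]='l', prepend. Next row=LF[5]=8
  step 7: row=8, L[8]='f', prepend. Next row=LF[8]=7
  step 8: row=7, L[7]='f', prepend. Next row=LF[7]=6
  step 9: row=6, L[6]='a', prepend. Next row=LF[6]=4
  step 10: row=4, L[4]='w', prepend. Next row=LF[4]=9
Reversed output: waffle3J5$

Answer: waffle3J5$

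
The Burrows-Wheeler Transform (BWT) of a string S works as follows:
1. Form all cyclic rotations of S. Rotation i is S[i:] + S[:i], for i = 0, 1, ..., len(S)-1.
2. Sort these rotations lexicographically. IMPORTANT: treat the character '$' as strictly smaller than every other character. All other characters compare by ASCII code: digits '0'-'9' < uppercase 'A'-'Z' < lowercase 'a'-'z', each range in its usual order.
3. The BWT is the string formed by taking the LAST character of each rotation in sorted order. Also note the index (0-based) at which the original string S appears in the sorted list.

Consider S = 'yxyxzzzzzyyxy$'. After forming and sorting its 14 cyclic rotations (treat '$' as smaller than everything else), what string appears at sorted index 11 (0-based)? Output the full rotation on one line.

All 14 rotations (rotation i = S[i:]+S[:i]):
  rot[0] = yxyxzzzzzyyxy$
  rot[1] = xyxzzzzzyyxy$y
  rot[2] = yxzzzzzyyxy$yx
  rot[3] = xzzzzzyyxy$yxy
  rot[4] = zzzzzyyxy$yxyx
  rot[5] = zzzzyyxy$yxyxz
  rot[6] = zzzyyxy$yxyxzz
  rot[7] = zzyyxy$yxyxzzz
  rot[8] = zyyxy$yxyxzzzz
  rot[9] = yyxy$yxyxzzzzz
  rot[10] = yxy$yxyxzzzzzy
  rot[11] = xy$yxyxzzzzzyy
  rot[12] = y$yxyxzzzzzyyx
  rot[13] = $yxyxzzzzzyyxy
Sorted (with $ < everything):
  sorted[0] = $yxyxzzzzzyyxy
  sorted[1] = xy$yxyxzzzzzyy
  sorted[2] = xyxzzzzzyyxy$y
  sorted[3] = xzzzzzyyxy$yxy
  sorted[4] = y$yxyxzzzzzyyx
  sorted[5] = yxy$yxyxzzzzzy
  sorted[6] = yxyxzzzzzyyxy$
  sorted[7] = yxzzzzzyyxy$yx
  sorted[8] = yyxy$yxyxzzzzz
  sorted[9] = zyyxy$yxyxzzzz
  sorted[10] = zzyyxy$yxyxzzz
  sorted[11] = zzzyyxy$yxyxzz
  sorted[12] = zzzzyyxy$yxyxz
  sorted[13] = zzzzzyyxy$yxyx
sorted[11] = zzzyyxy$yxyxzz

Answer: zzzyyxy$yxyxzz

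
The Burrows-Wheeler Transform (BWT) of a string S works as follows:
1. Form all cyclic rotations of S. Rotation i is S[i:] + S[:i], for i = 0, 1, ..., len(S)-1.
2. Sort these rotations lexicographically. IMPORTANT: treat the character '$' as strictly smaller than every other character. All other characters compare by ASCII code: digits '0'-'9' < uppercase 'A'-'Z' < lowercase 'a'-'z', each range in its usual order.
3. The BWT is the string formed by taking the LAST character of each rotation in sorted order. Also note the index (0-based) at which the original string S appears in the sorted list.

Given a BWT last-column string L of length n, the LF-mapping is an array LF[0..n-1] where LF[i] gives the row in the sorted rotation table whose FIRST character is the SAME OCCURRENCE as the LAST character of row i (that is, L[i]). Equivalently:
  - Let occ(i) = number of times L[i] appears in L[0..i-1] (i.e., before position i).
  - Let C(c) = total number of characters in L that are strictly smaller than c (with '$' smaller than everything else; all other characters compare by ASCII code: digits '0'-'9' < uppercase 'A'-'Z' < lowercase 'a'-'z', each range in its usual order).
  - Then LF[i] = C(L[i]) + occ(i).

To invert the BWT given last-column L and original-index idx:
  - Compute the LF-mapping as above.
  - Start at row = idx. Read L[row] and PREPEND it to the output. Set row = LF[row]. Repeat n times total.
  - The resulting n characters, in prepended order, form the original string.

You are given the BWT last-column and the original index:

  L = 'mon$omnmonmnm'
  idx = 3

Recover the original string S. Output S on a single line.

Answer: mnnmmonnomom$

Derivation:
LF mapping: 1 10 6 0 11 2 7 3 12 8 4 9 5
Walk LF starting at row 3, prepending L[row]:
  step 1: row=3, L[3]='$', prepend. Next row=LF[3]=0
  step 2: row=0, L[0]='m', prepend. Next row=LF[0]=1
  step 3: row=1, L[1]='o', prepend. Next row=LF[1]=10
  step 4: row=10, L[10]='m', prepend. Next row=LF[10]=4
  step 5: row=4, L[4]='o', prepend. Next row=LF[4]=11
  step 6: row=11, L[11]='n', prepend. Next row=LF[11]=9
  step 7: row=9, L[9]='n', prepend. Next row=LF[9]=8
  step 8: row=8, L[8]='o', prepend. Next row=LF[8]=12
  step 9: row=12, L[12]='m', prepend. Next row=LF[12]=5
  step 10: row=5, L[5]='m', prepend. Next row=LF[5]=2
  step 11: row=2, L[2]='n', prepend. Next row=LF[2]=6
  step 12: row=6, L[6]='n', prepend. Next row=LF[6]=7
  step 13: row=7, L[7]='m', prepend. Next row=LF[7]=3
Reversed output: mnnmmonnomom$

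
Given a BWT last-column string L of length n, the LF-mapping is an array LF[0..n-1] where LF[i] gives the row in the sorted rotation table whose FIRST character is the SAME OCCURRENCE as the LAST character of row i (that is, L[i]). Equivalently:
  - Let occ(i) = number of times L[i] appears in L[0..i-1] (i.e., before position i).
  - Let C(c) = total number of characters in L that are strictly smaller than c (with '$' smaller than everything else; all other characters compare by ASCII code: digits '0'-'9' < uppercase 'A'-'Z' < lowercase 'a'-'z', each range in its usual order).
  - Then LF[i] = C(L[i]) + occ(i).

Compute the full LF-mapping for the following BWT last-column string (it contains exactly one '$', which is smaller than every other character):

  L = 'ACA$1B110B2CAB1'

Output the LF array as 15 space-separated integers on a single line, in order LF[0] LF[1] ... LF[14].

Char counts: '$':1, '0':1, '1':4, '2':1, 'A':3, 'B':3, 'C':2
C (first-col start): C('$')=0, C('0')=1, C('1')=2, C('2')=6, C('A')=7, C('B')=10, C('C')=13
L[0]='A': occ=0, LF[0]=C('A')+0=7+0=7
L[1]='C': occ=0, LF[1]=C('C')+0=13+0=13
L[2]='A': occ=1, LF[2]=C('A')+1=7+1=8
L[3]='$': occ=0, LF[3]=C('$')+0=0+0=0
L[4]='1': occ=0, LF[4]=C('1')+0=2+0=2
L[5]='B': occ=0, LF[5]=C('B')+0=10+0=10
L[6]='1': occ=1, LF[6]=C('1')+1=2+1=3
L[7]='1': occ=2, LF[7]=C('1')+2=2+2=4
L[8]='0': occ=0, LF[8]=C('0')+0=1+0=1
L[9]='B': occ=1, LF[9]=C('B')+1=10+1=11
L[10]='2': occ=0, LF[10]=C('2')+0=6+0=6
L[11]='C': occ=1, LF[11]=C('C')+1=13+1=14
L[12]='A': occ=2, LF[12]=C('A')+2=7+2=9
L[13]='B': occ=2, LF[13]=C('B')+2=10+2=12
L[14]='1': occ=3, LF[14]=C('1')+3=2+3=5

Answer: 7 13 8 0 2 10 3 4 1 11 6 14 9 12 5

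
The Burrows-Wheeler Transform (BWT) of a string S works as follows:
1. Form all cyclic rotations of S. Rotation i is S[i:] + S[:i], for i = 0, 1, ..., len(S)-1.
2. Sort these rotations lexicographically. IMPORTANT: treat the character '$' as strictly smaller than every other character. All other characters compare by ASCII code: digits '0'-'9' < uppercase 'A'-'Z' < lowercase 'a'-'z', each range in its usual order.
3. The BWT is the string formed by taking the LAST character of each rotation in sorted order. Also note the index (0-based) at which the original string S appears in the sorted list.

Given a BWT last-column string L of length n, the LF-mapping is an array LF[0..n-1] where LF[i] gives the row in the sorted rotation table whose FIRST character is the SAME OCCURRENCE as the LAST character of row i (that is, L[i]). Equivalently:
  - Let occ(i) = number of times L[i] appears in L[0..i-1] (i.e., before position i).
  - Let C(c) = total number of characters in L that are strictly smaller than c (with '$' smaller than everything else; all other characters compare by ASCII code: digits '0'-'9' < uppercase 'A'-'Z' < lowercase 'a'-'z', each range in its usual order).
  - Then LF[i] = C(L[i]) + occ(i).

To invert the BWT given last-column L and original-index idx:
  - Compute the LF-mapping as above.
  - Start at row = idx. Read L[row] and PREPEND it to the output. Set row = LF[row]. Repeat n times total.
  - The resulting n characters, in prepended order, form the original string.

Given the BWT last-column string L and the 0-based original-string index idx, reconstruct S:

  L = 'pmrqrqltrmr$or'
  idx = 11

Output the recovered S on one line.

LF mapping: 5 2 8 6 9 7 1 13 10 3 11 0 4 12
Walk LF starting at row 11, prepending L[row]:
  step 1: row=11, L[11]='$', prepend. Next row=LF[11]=0
  step 2: row=0, L[0]='p', prepend. Next row=LF[0]=5
  step 3: row=5, L[5]='q', prepend. Next row=LF[5]=7
  step 4: row=7, L[7]='t', prepend. Next row=LF[7]=13
  step 5: row=13, L[13]='r', prepend. Next row=LF[13]=12
  step 6: row=12, L[12]='o', prepend. Next row=LF[12]=4
  step 7: row=4, L[4]='r', prepend. Next row=LF[4]=9
  step 8: row=9, L[9]='m', prepend. Next row=LF[9]=3
  step 9: row=3, L[3]='q', prepend. Next row=LF[3]=6
  step 10: row=6, L[6]='l', prepend. Next row=LF[6]=1
  step 11: row=1, L[1]='m', prepend. Next row=LF[1]=2
  step 12: row=2, L[2]='r', prepend. Next row=LF[2]=8
  step 13: row=8, L[8]='r', prepend. Next row=LF[8]=10
  step 14: row=10, L[10]='r', prepend. Next row=LF[10]=11
Reversed output: rrrmlqmrortqp$

Answer: rrrmlqmrortqp$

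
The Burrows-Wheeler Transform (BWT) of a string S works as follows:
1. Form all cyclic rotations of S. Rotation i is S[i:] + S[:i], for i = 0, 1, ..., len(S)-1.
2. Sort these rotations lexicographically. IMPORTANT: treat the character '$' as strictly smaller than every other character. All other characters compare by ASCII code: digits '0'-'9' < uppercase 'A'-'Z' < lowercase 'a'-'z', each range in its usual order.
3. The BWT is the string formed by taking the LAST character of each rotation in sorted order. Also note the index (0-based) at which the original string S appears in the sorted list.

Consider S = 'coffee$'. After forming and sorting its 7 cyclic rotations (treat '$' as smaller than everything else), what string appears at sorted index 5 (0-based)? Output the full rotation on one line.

Answer: ffee$co

Derivation:
All 7 rotations (rotation i = S[i:]+S[:i]):
  rot[0] = coffee$
  rot[1] = offee$c
  rot[2] = ffee$co
  rot[3] = fee$cof
  rot[4] = ee$coff
  rot[5] = e$coffe
  rot[6] = $coffee
Sorted (with $ < everything):
  sorted[0] = $coffee
  sorted[1] = coffee$
  sorted[2] = e$coffe
  sorted[3] = ee$coff
  sorted[4] = fee$cof
  sorted[5] = ffee$co
  sorted[6] = offee$c
sorted[5] = ffee$co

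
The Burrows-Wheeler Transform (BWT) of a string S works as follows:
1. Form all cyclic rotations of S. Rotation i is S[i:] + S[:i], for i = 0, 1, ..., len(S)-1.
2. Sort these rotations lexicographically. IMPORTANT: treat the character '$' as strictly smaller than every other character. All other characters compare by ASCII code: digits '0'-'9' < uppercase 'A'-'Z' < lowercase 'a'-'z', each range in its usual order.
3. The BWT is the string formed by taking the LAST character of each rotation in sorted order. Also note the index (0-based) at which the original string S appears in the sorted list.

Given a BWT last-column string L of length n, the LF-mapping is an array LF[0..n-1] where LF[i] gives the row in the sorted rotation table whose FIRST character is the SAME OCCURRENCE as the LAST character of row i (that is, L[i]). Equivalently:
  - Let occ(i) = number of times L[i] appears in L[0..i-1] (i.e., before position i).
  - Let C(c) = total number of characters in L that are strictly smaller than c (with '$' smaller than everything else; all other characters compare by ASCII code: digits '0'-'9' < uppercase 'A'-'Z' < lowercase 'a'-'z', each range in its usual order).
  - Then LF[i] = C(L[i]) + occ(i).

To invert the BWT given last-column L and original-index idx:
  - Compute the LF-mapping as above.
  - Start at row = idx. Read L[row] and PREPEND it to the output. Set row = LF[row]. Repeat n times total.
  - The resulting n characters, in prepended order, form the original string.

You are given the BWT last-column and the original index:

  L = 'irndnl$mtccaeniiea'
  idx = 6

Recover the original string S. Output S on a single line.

Answer: emeraldcincinnati$

Derivation:
LF mapping: 8 16 13 5 14 11 0 12 17 3 4 1 6 15 9 10 7 2
Walk LF starting at row 6, prepending L[row]:
  step 1: row=6, L[6]='$', prepend. Next row=LF[6]=0
  step 2: row=0, L[0]='i', prepend. Next row=LF[0]=8
  step 3: row=8, L[8]='t', prepend. Next row=LF[8]=17
  step 4: row=17, L[17]='a', prepend. Next row=LF[17]=2
  step 5: row=2, L[2]='n', prepend. Next row=LF[2]=13
  step 6: row=13, L[13]='n', prepend. Next row=LF[13]=15
  step 7: row=15, L[15]='i', prepend. Next row=LF[15]=10
  step 8: row=10, L[10]='c', prepend. Next row=LF[10]=4
  step 9: row=4, L[4]='n', prepend. Next row=LF[4]=14
  step 10: row=14, L[14]='i', prepend. Next row=LF[14]=9
  step 11: row=9, L[9]='c', prepend. Next row=LF[9]=3
  step 12: row=3, L[3]='d', prepend. Next row=LF[3]=5
  step 13: row=5, L[5]='l', prepend. Next row=LF[5]=11
  step 14: row=11, L[11]='a', prepend. Next row=LF[11]=1
  step 15: row=1, L[1]='r', prepend. Next row=LF[1]=16
  step 16: row=16, L[16]='e', prepend. Next row=LF[16]=7
  step 17: row=7, L[7]='m', prepend. Next row=LF[7]=12
  step 18: row=12, L[12]='e', prepend. Next row=LF[12]=6
Reversed output: emeraldcincinnati$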